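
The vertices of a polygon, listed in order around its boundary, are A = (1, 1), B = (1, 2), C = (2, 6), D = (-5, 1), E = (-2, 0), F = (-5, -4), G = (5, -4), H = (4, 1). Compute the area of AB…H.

54.5

Σ = (1) + (2) + (32) + (2) + (8) + (40) + (21) + (3) = 109
Area = |Σ|/2 = 54.5.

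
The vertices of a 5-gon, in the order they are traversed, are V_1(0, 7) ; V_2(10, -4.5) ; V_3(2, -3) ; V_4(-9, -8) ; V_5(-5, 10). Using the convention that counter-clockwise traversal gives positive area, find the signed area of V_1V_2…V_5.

-149.5

Σ = (-70) + (-21) + (-43) + (-130) + (-35) = -299
Signed area = Σ/2 = -149.5 (negative ⇒ clockwise traversal).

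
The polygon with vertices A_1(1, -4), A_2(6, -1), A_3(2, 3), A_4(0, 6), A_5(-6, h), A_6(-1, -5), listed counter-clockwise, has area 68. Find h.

6

Write out the shoelace sum; only the two edges meeting at A_5 involve h:
2·Area = [(0·h − (-6)·6) + ((-6)·(-5) − (-1)·h)] + 64
       = 1·h + 130 = 136
⇒ h = 6.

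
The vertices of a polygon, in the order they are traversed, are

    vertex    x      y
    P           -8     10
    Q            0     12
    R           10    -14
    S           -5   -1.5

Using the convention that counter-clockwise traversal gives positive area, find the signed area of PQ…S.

Apply the shoelace formula: 2A = Σ (x_i·y_{i+1} − x_{i+1}·y_i), indices taken mod 4.
P→Q: (-8)(12) − (0)(10) = -96
Q→R: (0)(-14) − (10)(12) = -120
R→S: (10)(-1.5) − (-5)(-14) = -85
S→P: (-5)(10) − (-8)(-1.5) = -62
Σ = -363
Signed area = Σ/2 = -181.5 (negative ⇒ clockwise traversal).

-181.5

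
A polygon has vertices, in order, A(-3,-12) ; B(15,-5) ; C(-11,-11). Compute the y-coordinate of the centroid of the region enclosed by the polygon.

Apply the shoelace formula. First the cross-terms c_i = x_i·y_{i+1} − x_{i+1}·y_i:
  195, -220, 99  ⇒  2A = 74, A = 37.
Then Σ (y_i + y_{i+1})·c_i = -2072, so ȳ = -2072 / (6·37) = -28/3.

-28/3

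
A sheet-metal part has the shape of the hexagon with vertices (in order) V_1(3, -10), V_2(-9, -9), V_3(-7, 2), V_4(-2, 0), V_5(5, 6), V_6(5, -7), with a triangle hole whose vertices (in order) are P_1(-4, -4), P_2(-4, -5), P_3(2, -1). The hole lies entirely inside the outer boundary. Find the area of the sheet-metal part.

Outer boundary:
Apply the surveyor's formula: 2A = Σ (x_i·y_{i+1} − x_{i+1}·y_i), indices taken mod 6.
Cross-terms: -117, -81, 4, -12, -65, -29  ⇒  Σ = -300
Area = |Σ|/2 = 150.
Hole:
Apply the shoelace formula: 2A = Σ (x_i·y_{i+1} − x_{i+1}·y_i), indices taken mod 3.
Σ = (4) + (14) + (-12) = 6
Area = |Σ|/2 = 3.
Net area = 150 − 3 = 147.

147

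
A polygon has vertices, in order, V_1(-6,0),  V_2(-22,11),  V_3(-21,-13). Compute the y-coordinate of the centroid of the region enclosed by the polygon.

-2/3

Apply the surveyor's formula. First the cross-terms c_i = x_i·y_{i+1} − x_{i+1}·y_i:
  -66, 517, -78  ⇒  2A = 373, A = 186.5.
Then Σ (y_i + y_{i+1})·c_i = -746, so ȳ = -746 / (6·186.5) = -2/3.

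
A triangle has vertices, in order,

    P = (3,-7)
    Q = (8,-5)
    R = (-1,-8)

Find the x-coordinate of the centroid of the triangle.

Apply the surveyor's formula. First the cross-terms c_i = x_i·y_{i+1} − x_{i+1}·y_i:
  41, -69, 31  ⇒  2A = 3, A = 1.5.
Then Σ (x_i + x_{i+1})·c_i = 30, so x̄ = 30 / (6·1.5) = 10/3.

10/3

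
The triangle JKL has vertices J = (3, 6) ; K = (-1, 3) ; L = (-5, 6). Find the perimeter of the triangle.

|JK| = √((-4)² + (-3)²) = √25 = 5
|KL| = √((-4)² + (3)²) = √25 = 5
|LJ| = √((8)² + (0)²) = √64 = 8
Perimeter = 5 + 5 + 8 = 18.

18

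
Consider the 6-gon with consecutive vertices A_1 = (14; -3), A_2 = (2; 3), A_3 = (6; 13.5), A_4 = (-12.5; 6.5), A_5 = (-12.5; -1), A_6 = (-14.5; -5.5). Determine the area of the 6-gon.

Apply the surveyor's formula: 2A = Σ (x_i·y_{i+1} − x_{i+1}·y_i), indices taken mod 6.
Σ = (48) + (9) + (207.75) + (93.75) + (54.25) + (120.5) = 533.25
Area = |Σ|/2 = 266.625.

266.625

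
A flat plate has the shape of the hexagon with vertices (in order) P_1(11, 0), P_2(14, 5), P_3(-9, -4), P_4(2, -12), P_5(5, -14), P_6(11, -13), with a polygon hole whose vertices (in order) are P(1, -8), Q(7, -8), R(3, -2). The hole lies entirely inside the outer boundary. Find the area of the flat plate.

194

Outer boundary:
Apply the shoelace (surveyor's) formula: 2A = Σ (x_i·y_{i+1} − x_{i+1}·y_i), indices taken mod 6.
Cross-terms: 55, -11, 116, 32, 89, 143  ⇒  Σ = 424
Area = |Σ|/2 = 212.
Hole:
Apply the surveyor's formula: 2A = Σ (x_i·y_{i+1} − x_{i+1}·y_i), indices taken mod 3.
Cross-terms: 48, 10, -22  ⇒  Σ = 36
Area = |Σ|/2 = 18.
Net area = 212 − 18 = 194.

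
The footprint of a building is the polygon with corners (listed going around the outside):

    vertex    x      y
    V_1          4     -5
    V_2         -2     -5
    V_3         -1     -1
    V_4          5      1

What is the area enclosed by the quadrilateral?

29

Apply the surveyor's formula: 2A = Σ (x_i·y_{i+1} − x_{i+1}·y_i), indices taken mod 4.
Σ = (-30) + (-3) + (4) + (-29) = -58
Area = |Σ|/2 = 29.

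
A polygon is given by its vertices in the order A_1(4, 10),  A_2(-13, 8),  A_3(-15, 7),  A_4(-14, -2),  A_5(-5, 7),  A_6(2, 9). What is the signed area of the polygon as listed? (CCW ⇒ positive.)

68

Apply the surveyor's formula: 2A = Σ (x_i·y_{i+1} − x_{i+1}·y_i), indices taken mod 6.
Cross-terms: 162, 29, 128, -108, -59, -16  ⇒  Σ = 136
Signed area = Σ/2 = 68 (positive ⇒ counter-clockwise traversal).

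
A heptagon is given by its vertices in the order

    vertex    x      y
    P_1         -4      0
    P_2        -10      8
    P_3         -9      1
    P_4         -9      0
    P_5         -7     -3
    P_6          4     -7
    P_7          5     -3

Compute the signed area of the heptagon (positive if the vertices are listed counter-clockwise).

69

Apply the surveyor's formula: 2A = Σ (x_i·y_{i+1} − x_{i+1}·y_i), indices taken mod 7.
Σ = (-32) + (62) + (9) + (27) + (61) + (23) + (-12) = 138
Signed area = Σ/2 = 69 (positive ⇒ counter-clockwise traversal).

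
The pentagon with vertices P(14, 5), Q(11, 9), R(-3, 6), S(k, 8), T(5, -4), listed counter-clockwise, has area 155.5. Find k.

-13

The doubled signed area Σ (x_i y_{i+1} − x_{i+1} y_i) is linear in k.
With k=0 it equals 181; the coefficient of k is -10 (from the two edges through S).
So -10·k + 181 = 2·155.5 = 311 ⇒ k = -13.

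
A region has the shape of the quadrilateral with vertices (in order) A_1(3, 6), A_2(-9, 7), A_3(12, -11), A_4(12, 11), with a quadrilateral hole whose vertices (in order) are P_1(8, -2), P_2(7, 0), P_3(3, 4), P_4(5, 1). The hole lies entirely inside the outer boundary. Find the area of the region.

193

Outer boundary:
A_1→A_2: (3)(7) − (-9)(6) = 75
A_2→A_3: (-9)(-11) − (12)(7) = 15
A_3→A_4: (12)(11) − (12)(-11) = 264
A_4→A_1: (12)(6) − (3)(11) = 39
Σ = 393
Area = |Σ|/2 = 196.5.
Hole:
Apply the shoelace (surveyor's) formula: 2A = Σ (x_i·y_{i+1} − x_{i+1}·y_i), indices taken mod 4.
Σ = (14) + (28) + (-17) + (-18) = 7
Area = |Σ|/2 = 3.5.
Net area = 196.5 − 3.5 = 193.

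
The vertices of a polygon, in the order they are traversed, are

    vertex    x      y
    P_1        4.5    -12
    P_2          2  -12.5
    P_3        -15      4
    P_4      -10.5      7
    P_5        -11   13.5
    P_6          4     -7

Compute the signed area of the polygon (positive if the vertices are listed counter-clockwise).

-166.5

Apply Gauss's area formula: 2A = Σ (x_i·y_{i+1} − x_{i+1}·y_i), indices taken mod 6.
Σ = (-32.25) + (-179.5) + (-63) + (-64.75) + (23) + (-16.5) = -333
Signed area = Σ/2 = -166.5 (negative ⇒ clockwise traversal).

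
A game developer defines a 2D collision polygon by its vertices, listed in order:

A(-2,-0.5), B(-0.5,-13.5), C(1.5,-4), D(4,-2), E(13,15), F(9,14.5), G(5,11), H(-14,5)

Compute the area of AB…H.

212

Apply the surveyor's formula: 2A = Σ (x_i·y_{i+1} − x_{i+1}·y_i), indices taken mod 8.
Σ = (26.75) + (22.25) + (13) + (86) + (53.5) + (26.5) + (179) + (17) = 424
Area = |Σ|/2 = 212.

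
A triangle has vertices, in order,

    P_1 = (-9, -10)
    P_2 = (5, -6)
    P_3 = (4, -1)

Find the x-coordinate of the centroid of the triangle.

0

Apply the surveyor's formula. First the cross-terms c_i = x_i·y_{i+1} − x_{i+1}·y_i:
  104, 19, -49  ⇒  2A = 74, A = 37.
Then Σ (x_i + x_{i+1})·c_i = 0, so x̄ = 0 / (6·37) = 0.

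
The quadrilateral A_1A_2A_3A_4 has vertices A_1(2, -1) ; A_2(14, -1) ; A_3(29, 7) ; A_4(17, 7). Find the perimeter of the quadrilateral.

58

|A_1A_2| = √((12)² + (0)²) = √144 = 12
|A_2A_3| = √((15)² + (8)²) = √289 = 17
|A_3A_4| = √((-12)² + (0)²) = √144 = 12
|A_4A_1| = √((-15)² + (-8)²) = √289 = 17
Perimeter = 12 + 17 + 12 + 17 = 58.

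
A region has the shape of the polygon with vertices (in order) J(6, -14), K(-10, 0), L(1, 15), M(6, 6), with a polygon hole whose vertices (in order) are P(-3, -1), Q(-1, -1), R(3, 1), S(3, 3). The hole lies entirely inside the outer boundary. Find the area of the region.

Outer boundary:
J→K: (6)(0) − (-10)(-14) = -140
K→L: (-10)(15) − (1)(0) = -150
L→M: (1)(6) − (6)(15) = -84
M→J: (6)(-14) − (6)(6) = -120
Σ = -494
Area = |Σ|/2 = 247.
Hole:
Apply the shoelace formula: 2A = Σ (x_i·y_{i+1} − x_{i+1}·y_i), indices taken mod 4.
P→Q: (-3)(-1) − (-1)(-1) = 2
Q→R: (-1)(1) − (3)(-1) = 2
R→S: (3)(3) − (3)(1) = 6
S→P: (3)(-1) − (-3)(3) = 6
Σ = 16
Area = |Σ|/2 = 8.
Net area = 247 − 8 = 239.

239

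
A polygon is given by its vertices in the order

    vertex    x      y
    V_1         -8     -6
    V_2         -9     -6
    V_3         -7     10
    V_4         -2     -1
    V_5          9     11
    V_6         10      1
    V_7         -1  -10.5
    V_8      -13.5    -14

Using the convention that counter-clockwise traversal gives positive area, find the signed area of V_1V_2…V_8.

Apply Gauss's area formula: 2A = Σ (x_i·y_{i+1} − x_{i+1}·y_i), indices taken mod 8.
Cross-terms: -6, -132, 27, -13, -101, -104, -127.75, -31  ⇒  Σ = -487.75
Signed area = Σ/2 = -243.875 (negative ⇒ clockwise traversal).

-243.875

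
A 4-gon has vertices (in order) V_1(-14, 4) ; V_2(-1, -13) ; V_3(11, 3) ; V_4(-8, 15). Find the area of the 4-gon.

Apply the shoelace formula: 2A = Σ (x_i·y_{i+1} − x_{i+1}·y_i), indices taken mod 4.
Σ = (186) + (140) + (189) + (178) = 693
Area = |Σ|/2 = 346.5.

346.5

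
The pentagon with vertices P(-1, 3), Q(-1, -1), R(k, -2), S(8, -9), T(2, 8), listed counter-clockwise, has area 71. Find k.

The doubled signed area Σ (x_i y_{i+1} − x_{i+1} y_i) is linear in k.
With k=0 it equals 118; the coefficient of k is -8 (from the two edges through R).
So -8·k + 118 = 2·71 = 142 ⇒ k = -3.

-3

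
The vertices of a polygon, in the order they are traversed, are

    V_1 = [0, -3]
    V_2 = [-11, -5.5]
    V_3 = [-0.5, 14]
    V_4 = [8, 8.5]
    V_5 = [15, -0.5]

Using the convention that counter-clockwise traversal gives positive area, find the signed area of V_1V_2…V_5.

Σ = (-33) + (-156.75) + (-116.25) + (-131.5) + (-45) = -482.5
Signed area = Σ/2 = -241.25 (negative ⇒ clockwise traversal).

-241.25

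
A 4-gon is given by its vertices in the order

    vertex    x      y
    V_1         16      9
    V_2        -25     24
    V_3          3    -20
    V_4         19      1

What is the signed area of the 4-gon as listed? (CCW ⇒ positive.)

787.5

Apply the shoelace formula: 2A = Σ (x_i·y_{i+1} − x_{i+1}·y_i), indices taken mod 4.
Cross-terms: 609, 428, 383, 155  ⇒  Σ = 1575
Signed area = Σ/2 = 787.5 (positive ⇒ counter-clockwise traversal).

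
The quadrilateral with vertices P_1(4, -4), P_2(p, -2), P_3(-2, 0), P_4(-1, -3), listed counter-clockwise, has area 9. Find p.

The doubled signed area Σ (x_i y_{i+1} − x_{i+1} y_i) is linear in p.
With p=0 it equals 10; the coefficient of p is 4 (from the two edges through P_2).
So 4·p + 10 = 2·9 = 18 ⇒ p = 2.

2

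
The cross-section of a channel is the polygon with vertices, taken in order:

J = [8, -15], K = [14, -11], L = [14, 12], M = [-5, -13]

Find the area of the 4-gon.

250.5

Apply the shoelace formula: 2A = Σ (x_i·y_{i+1} − x_{i+1}·y_i), indices taken mod 4.
Σ = (122) + (322) + (-122) + (179) = 501
Area = |Σ|/2 = 250.5.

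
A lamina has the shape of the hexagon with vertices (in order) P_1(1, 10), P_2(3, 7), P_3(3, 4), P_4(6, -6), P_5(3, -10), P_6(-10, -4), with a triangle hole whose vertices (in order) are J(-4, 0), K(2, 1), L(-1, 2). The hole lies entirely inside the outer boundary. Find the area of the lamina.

157.5

Outer boundary:
Apply the surveyor's formula: 2A = Σ (x_i·y_{i+1} − x_{i+1}·y_i), indices taken mod 6.
Σ = (-23) + (-9) + (-42) + (-42) + (-112) + (-96) = -324
Area = |Σ|/2 = 162.
Hole:
Σ = (-4) + (5) + (8) = 9
Area = |Σ|/2 = 4.5.
Net area = 162 − 4.5 = 157.5.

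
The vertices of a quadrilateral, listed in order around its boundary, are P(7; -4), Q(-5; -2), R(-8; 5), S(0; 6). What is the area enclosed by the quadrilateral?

82.5

Apply Gauss's area formula: 2A = Σ (x_i·y_{i+1} − x_{i+1}·y_i), indices taken mod 4.
Σ = (-34) + (-41) + (-48) + (-42) = -165
Area = |Σ|/2 = 82.5.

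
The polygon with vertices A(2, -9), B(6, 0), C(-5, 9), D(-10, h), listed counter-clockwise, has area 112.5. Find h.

9

The doubled signed area Σ (x_i y_{i+1} − x_{i+1} y_i) is linear in h.
With h=0 it equals 288; the coefficient of h is -7 (from the two edges through D).
So -7·h + 288 = 2·112.5 = 225 ⇒ h = 9.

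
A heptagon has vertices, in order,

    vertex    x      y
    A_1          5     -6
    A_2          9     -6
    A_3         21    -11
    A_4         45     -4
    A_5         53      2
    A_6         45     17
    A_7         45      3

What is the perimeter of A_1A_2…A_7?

124

|A_1A_2| = √((4)² + (0)²) = √16 = 4
|A_2A_3| = √((12)² + (-5)²) = √169 = 13
|A_3A_4| = √((24)² + (7)²) = √625 = 25
|A_4A_5| = √((8)² + (6)²) = √100 = 10
|A_5A_6| = √((-8)² + (15)²) = √289 = 17
|A_6A_7| = √((0)² + (-14)²) = √196 = 14
|A_7A_1| = √((-40)² + (-9)²) = √1681 = 41
Perimeter = 4 + 13 + 25 + 10 + 17 + 14 + 41 = 124.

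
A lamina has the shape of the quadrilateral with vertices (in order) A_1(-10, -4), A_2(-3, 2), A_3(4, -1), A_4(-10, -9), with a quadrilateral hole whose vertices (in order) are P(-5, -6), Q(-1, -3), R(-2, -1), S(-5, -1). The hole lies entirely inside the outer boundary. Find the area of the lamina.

53.5

Outer boundary:
Σ = (-32) + (-5) + (-46) + (-50) = -133
Area = |Σ|/2 = 66.5.
Hole:
Cross-terms: 9, -5, -3, 25  ⇒  Σ = 26
Area = |Σ|/2 = 13.
Net area = 66.5 − 13 = 53.5.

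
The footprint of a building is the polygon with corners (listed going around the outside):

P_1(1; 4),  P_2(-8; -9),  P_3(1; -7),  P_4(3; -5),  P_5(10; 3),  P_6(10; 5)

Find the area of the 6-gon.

109

Apply the surveyor's formula: 2A = Σ (x_i·y_{i+1} − x_{i+1}·y_i), indices taken mod 6.
P_1→P_2: (1)(-9) − (-8)(4) = 23
P_2→P_3: (-8)(-7) − (1)(-9) = 65
P_3→P_4: (1)(-5) − (3)(-7) = 16
P_4→P_5: (3)(3) − (10)(-5) = 59
P_5→P_6: (10)(5) − (10)(3) = 20
P_6→P_1: (10)(4) − (1)(5) = 35
Σ = 218
Area = |Σ|/2 = 109.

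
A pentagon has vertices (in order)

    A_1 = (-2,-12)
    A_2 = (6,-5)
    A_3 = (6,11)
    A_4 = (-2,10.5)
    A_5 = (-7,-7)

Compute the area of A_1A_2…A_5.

Apply the shoelace formula: 2A = Σ (x_i·y_{i+1} − x_{i+1}·y_i), indices taken mod 5.
Cross-terms: 82, 96, 85, 87.5, 70  ⇒  Σ = 420.5
Area = |Σ|/2 = 210.25.

210.25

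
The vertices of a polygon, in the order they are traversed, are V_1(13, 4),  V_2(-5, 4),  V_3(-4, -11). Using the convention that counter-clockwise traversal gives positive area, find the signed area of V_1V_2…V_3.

135

Apply Gauss's area formula: 2A = Σ (x_i·y_{i+1} − x_{i+1}·y_i), indices taken mod 3.
Σ = (72) + (71) + (127) = 270
Signed area = Σ/2 = 135 (positive ⇒ counter-clockwise traversal).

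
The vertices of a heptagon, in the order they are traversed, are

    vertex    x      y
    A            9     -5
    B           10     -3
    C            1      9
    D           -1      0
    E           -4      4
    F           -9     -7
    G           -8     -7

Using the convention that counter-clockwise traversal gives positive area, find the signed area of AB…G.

Σ = (23) + (93) + (9) + (-4) + (64) + (7) + (103) = 295
Signed area = Σ/2 = 147.5 (positive ⇒ counter-clockwise traversal).

147.5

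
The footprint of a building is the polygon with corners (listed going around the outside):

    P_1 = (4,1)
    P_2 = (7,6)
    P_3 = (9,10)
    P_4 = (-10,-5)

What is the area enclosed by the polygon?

49

Apply the shoelace (surveyor's) formula: 2A = Σ (x_i·y_{i+1} − x_{i+1}·y_i), indices taken mod 4.
Cross-terms: 17, 16, 55, 10  ⇒  Σ = 98
Area = |Σ|/2 = 49.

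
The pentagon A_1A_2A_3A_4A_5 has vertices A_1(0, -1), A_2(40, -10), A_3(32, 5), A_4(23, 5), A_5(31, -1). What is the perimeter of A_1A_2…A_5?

108

|A_1A_2| = √((40)² + (-9)²) = √1681 = 41
|A_2A_3| = √((-8)² + (15)²) = √289 = 17
|A_3A_4| = √((-9)² + (0)²) = √81 = 9
|A_4A_5| = √((8)² + (-6)²) = √100 = 10
|A_5A_1| = √((-31)² + (0)²) = √961 = 31
Perimeter = 41 + 17 + 9 + 10 + 31 = 108.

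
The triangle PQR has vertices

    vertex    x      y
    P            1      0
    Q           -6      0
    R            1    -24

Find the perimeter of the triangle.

56

|PQ| = √((-7)² + (0)²) = √49 = 7
|QR| = √((7)² + (-24)²) = √625 = 25
|RP| = √((0)² + (24)²) = √576 = 24
Perimeter = 7 + 25 + 24 = 56.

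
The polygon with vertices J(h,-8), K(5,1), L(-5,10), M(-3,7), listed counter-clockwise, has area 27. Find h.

10

The doubled signed area Σ (x_i y_{i+1} − x_{i+1} y_i) is linear in h.
With h=0 it equals 114; the coefficient of h is -6 (from the two edges through J).
So -6·h + 114 = 2·27 = 54 ⇒ h = 10.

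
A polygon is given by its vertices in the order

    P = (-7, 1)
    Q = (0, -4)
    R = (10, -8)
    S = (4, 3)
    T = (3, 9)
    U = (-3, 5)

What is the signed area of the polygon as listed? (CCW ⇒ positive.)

115.5

Apply the shoelace (surveyor's) formula: 2A = Σ (x_i·y_{i+1} − x_{i+1}·y_i), indices taken mod 6.
Cross-terms: 28, 40, 62, 27, 42, 32  ⇒  Σ = 231
Signed area = Σ/2 = 115.5 (positive ⇒ counter-clockwise traversal).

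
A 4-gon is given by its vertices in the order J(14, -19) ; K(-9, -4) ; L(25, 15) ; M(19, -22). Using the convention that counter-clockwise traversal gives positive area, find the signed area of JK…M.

-575

J→K: (14)(-4) − (-9)(-19) = -227
K→L: (-9)(15) − (25)(-4) = -35
L→M: (25)(-22) − (19)(15) = -835
M→J: (19)(-19) − (14)(-22) = -53
Σ = -1150
Signed area = Σ/2 = -575 (negative ⇒ clockwise traversal).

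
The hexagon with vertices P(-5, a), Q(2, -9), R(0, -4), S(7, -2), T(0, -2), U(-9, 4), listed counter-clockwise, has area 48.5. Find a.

The doubled signed area Σ (x_i y_{i+1} − x_{i+1} y_i) is linear in a.
With a=0 it equals 53; the coefficient of a is -11 (from the two edges through P).
So -11·a + 53 = 2·48.5 = 97 ⇒ a = -4.

-4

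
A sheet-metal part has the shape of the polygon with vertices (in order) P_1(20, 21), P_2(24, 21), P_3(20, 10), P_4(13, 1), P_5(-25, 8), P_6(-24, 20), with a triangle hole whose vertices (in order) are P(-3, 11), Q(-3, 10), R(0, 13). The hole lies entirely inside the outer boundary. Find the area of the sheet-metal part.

Outer boundary:
Cross-terms: -84, -180, -110, 129, -308, -904  ⇒  Σ = -1457
Area = |Σ|/2 = 728.5.
Hole:
Apply the shoelace formula: 2A = Σ (x_i·y_{i+1} − x_{i+1}·y_i), indices taken mod 3.
Σ = (3) + (-39) + (39) = 3
Area = |Σ|/2 = 1.5.
Net area = 728.5 − 1.5 = 727.

727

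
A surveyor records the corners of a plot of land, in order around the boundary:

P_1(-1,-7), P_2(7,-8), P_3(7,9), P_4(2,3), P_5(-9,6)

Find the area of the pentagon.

Apply Gauss's area formula: 2A = Σ (x_i·y_{i+1} − x_{i+1}·y_i), indices taken mod 5.
Σ = (57) + (119) + (3) + (39) + (69) = 287
Area = |Σ|/2 = 143.5.

143.5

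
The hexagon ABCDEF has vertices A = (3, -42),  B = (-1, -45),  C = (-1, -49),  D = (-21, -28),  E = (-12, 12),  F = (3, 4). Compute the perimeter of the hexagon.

142

|AB| = √((-4)² + (-3)²) = √25 = 5
|BC| = √((0)² + (-4)²) = √16 = 4
|CD| = √((-20)² + (21)²) = √841 = 29
|DE| = √((9)² + (40)²) = √1681 = 41
|EF| = √((15)² + (-8)²) = √289 = 17
|FA| = √((0)² + (-46)²) = √2116 = 46
Perimeter = 5 + 4 + 29 + 41 + 17 + 46 = 142.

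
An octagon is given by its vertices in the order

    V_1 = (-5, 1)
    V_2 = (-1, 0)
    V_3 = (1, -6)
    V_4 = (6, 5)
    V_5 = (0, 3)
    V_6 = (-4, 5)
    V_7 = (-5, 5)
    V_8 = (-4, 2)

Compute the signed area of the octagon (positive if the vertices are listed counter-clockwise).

Apply the shoelace (surveyor's) formula: 2A = Σ (x_i·y_{i+1} − x_{i+1}·y_i), indices taken mod 8.
V_1→V_2: (-5)(0) − (-1)(1) = 1
V_2→V_3: (-1)(-6) − (1)(0) = 6
V_3→V_4: (1)(5) − (6)(-6) = 41
V_4→V_5: (6)(3) − (0)(5) = 18
V_5→V_6: (0)(5) − (-4)(3) = 12
V_6→V_7: (-4)(5) − (-5)(5) = 5
V_7→V_8: (-5)(2) − (-4)(5) = 10
V_8→V_1: (-4)(1) − (-5)(2) = 6
Σ = 99
Signed area = Σ/2 = 49.5 (positive ⇒ counter-clockwise traversal).

49.5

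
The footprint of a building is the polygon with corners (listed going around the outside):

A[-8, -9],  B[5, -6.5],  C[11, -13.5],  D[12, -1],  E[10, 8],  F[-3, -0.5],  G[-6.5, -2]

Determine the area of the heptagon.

211.125

Apply the shoelace (surveyor's) formula: 2A = Σ (x_i·y_{i+1} − x_{i+1}·y_i), indices taken mod 7.
A→B: (-8)(-6.5) − (5)(-9) = 97
B→C: (5)(-13.5) − (11)(-6.5) = 4
C→D: (11)(-1) − (12)(-13.5) = 151
D→E: (12)(8) − (10)(-1) = 106
E→F: (10)(-0.5) − (-3)(8) = 19
F→G: (-3)(-2) − (-6.5)(-0.5) = 2.75
G→A: (-6.5)(-9) − (-8)(-2) = 42.5
Σ = 422.25
Area = |Σ|/2 = 211.125.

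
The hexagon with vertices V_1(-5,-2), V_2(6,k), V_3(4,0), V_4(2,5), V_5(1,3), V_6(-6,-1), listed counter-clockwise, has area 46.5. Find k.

The doubled signed area Σ (x_i y_{i+1} − x_{i+1} y_i) is linear in k.
With k=0 it equals 57; the coefficient of k is -9 (from the two edges through V_2).
So -9·k + 57 = 2·46.5 = 93 ⇒ k = -4.

-4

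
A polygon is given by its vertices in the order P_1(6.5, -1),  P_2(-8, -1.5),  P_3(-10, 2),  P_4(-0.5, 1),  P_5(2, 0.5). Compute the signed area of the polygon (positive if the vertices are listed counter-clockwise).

-32.625

Σ = (-17.75) + (-31) + (-9) + (-2.25) + (-5.25) = -65.25
Signed area = Σ/2 = -32.625 (negative ⇒ clockwise traversal).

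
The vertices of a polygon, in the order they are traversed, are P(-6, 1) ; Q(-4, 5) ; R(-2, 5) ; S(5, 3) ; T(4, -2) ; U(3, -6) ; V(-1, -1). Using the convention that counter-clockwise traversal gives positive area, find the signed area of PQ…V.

Apply Gauss's area formula: 2A = Σ (x_i·y_{i+1} − x_{i+1}·y_i), indices taken mod 7.
Cross-terms: -26, -10, -31, -22, -18, -9, -7  ⇒  Σ = -123
Signed area = Σ/2 = -61.5 (negative ⇒ clockwise traversal).

-61.5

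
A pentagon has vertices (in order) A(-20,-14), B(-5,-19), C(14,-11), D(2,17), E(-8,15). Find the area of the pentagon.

734.5

Apply the surveyor's formula: 2A = Σ (x_i·y_{i+1} − x_{i+1}·y_i), indices taken mod 5.
Σ = (310) + (321) + (260) + (166) + (412) = 1469
Area = |Σ|/2 = 734.5.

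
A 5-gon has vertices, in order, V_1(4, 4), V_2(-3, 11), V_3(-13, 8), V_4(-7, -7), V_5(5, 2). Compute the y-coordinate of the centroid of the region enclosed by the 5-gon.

643/213

Apply the shoelace (surveyor's) formula. First the cross-terms c_i = x_i·y_{i+1} − x_{i+1}·y_i:
  56, 119, 147, 21, 12  ⇒  2A = 355, A = 177.5.
Then Σ (y_i + y_{i+1})·c_i = 3215, so ȳ = 3215 / (6·177.5) = 643/213.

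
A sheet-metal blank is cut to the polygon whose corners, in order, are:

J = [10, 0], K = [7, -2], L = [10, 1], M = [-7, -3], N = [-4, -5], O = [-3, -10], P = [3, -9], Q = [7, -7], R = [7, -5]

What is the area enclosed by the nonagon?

Σ = (-20) + (27) + (-23) + (23) + (25) + (57) + (42) + (14) + (50) = 195
Area = |Σ|/2 = 97.5.

97.5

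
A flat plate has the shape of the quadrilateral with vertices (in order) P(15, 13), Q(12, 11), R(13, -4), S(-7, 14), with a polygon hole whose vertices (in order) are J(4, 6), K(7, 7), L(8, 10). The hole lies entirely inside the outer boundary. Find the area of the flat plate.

160.5

Outer boundary:
Σ = (9) + (-191) + (154) + (-301) = -329
Area = |Σ|/2 = 164.5.
Hole:
J→K: (4)(7) − (7)(6) = -14
K→L: (7)(10) − (8)(7) = 14
L→J: (8)(6) − (4)(10) = 8
Σ = 8
Area = |Σ|/2 = 4.
Net area = 164.5 − 4 = 160.5.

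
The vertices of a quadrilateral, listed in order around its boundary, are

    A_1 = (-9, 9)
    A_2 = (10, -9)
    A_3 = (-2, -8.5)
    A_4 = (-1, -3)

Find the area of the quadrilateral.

Apply the shoelace formula: 2A = Σ (x_i·y_{i+1} − x_{i+1}·y_i), indices taken mod 4.
Σ = (-9) + (-103) + (-2.5) + (-36) = -150.5
Area = |Σ|/2 = 75.25.

75.25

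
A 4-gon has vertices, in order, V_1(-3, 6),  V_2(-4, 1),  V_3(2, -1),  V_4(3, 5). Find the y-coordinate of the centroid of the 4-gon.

562/207

Apply the shoelace formula. First the cross-terms c_i = x_i·y_{i+1} − x_{i+1}·y_i:
  21, 2, 13, 33  ⇒  2A = 69, A = 34.5.
Then Σ (y_i + y_{i+1})·c_i = 562, so ȳ = 562 / (6·34.5) = 562/207.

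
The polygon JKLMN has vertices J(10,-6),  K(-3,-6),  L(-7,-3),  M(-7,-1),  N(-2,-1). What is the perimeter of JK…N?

|JK| = √((-13)² + (0)²) = √169 = 13
|KL| = √((-4)² + (3)²) = √25 = 5
|LM| = √((0)² + (2)²) = √4 = 2
|MN| = √((5)² + (0)²) = √25 = 5
|NJ| = √((12)² + (-5)²) = √169 = 13
Perimeter = 13 + 5 + 2 + 5 + 13 = 38.

38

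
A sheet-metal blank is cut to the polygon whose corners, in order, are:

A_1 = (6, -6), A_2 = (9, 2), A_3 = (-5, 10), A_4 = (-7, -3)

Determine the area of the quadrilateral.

A_1→A_2: (6)(2) − (9)(-6) = 66
A_2→A_3: (9)(10) − (-5)(2) = 100
A_3→A_4: (-5)(-3) − (-7)(10) = 85
A_4→A_1: (-7)(-6) − (6)(-3) = 60
Σ = 311
Area = |Σ|/2 = 155.5.

155.5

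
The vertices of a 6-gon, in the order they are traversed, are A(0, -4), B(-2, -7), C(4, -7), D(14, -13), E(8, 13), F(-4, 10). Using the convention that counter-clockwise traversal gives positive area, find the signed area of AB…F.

Cross-terms: -8, 42, 46, 286, 132, 16  ⇒  Σ = 514
Signed area = Σ/2 = 257 (positive ⇒ counter-clockwise traversal).

257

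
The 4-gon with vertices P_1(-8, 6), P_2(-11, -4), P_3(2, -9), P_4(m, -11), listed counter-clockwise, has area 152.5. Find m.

Write out the shoelace sum; only the two edges meeting at P_4 involve m:
2·Area = [(2·(-11) − m·(-9)) + (m·6 − (-8)·(-11))] + 205
       = 15·m + 95 = 305
⇒ m = 14.

14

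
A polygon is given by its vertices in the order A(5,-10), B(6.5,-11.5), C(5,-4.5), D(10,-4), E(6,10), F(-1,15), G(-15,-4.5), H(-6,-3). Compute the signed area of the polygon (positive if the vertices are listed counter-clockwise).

303.625

Apply the shoelace (surveyor's) formula: 2A = Σ (x_i·y_{i+1} − x_{i+1}·y_i), indices taken mod 8.
Σ = (7.5) + (28.25) + (25) + (124) + (100) + (229.5) + (18) + (75) = 607.25
Signed area = Σ/2 = 303.625 (positive ⇒ counter-clockwise traversal).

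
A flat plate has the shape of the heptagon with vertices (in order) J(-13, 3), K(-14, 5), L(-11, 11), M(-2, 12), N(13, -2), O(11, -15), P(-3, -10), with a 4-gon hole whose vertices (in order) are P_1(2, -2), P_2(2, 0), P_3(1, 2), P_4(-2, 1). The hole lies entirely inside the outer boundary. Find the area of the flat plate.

418

Outer boundary:
Apply the shoelace formula: 2A = Σ (x_i·y_{i+1} − x_{i+1}·y_i), indices taken mod 7.
Cross-terms: -23, -99, -110, -152, -173, -155, -139  ⇒  Σ = -851
Area = |Σ|/2 = 425.5.
Hole:
P_1→P_2: (2)(0) − (2)(-2) = 4
P_2→P_3: (2)(2) − (1)(0) = 4
P_3→P_4: (1)(1) − (-2)(2) = 5
P_4→P_1: (-2)(-2) − (2)(1) = 2
Σ = 15
Area = |Σ|/2 = 7.5.
Net area = 425.5 − 7.5 = 418.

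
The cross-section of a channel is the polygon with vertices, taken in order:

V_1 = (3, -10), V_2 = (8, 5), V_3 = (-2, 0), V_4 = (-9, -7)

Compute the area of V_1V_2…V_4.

115

Σ = (95) + (10) + (14) + (111) = 230
Area = |Σ|/2 = 115.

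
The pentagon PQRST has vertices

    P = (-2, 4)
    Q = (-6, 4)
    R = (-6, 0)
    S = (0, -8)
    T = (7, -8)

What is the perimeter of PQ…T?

|PQ| = √((-4)² + (0)²) = √16 = 4
|QR| = √((0)² + (-4)²) = √16 = 4
|RS| = √((6)² + (-8)²) = √100 = 10
|ST| = √((7)² + (0)²) = √49 = 7
|TP| = √((-9)² + (12)²) = √225 = 15
Perimeter = 4 + 4 + 10 + 7 + 15 = 40.

40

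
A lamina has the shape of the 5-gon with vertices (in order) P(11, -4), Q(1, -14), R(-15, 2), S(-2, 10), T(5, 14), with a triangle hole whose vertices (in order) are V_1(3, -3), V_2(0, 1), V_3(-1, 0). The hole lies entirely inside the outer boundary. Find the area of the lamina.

Outer boundary:
P→Q: (11)(-14) − (1)(-4) = -150
Q→R: (1)(2) − (-15)(-14) = -208
R→S: (-15)(10) − (-2)(2) = -146
S→T: (-2)(14) − (5)(10) = -78
T→P: (5)(-4) − (11)(14) = -174
Σ = -756
Area = |Σ|/2 = 378.
Hole:
Σ = (3) + (1) + (3) = 7
Area = |Σ|/2 = 3.5.
Net area = 378 − 3.5 = 374.5.

374.5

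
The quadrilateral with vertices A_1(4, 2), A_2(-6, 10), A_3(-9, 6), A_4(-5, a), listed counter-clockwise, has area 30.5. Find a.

5

The doubled signed area Σ (x_i y_{i+1} − x_{i+1} y_i) is linear in a.
With a=0 it equals 126; the coefficient of a is -13 (from the two edges through A_4).
So -13·a + 126 = 2·30.5 = 61 ⇒ a = 5.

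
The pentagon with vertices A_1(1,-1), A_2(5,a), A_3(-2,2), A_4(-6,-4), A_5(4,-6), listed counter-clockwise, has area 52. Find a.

Write out the shoelace sum; only the two edges meeting at A_2 involve a:
2·Area = [(1·a − 5·(-1)) + (5·2 − (-2)·a)] + 74
       = 3·a + 89 = 104
⇒ a = 5.

5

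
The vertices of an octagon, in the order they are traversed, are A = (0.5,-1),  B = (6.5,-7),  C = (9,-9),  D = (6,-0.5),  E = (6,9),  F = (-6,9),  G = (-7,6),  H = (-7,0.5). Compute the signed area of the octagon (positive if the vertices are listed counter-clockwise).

Apply the shoelace (surveyor's) formula: 2A = Σ (x_i·y_{i+1} − x_{i+1}·y_i), indices taken mod 8.
Σ = (3) + (4.5) + (49.5) + (57) + (108) + (27) + (38.5) + (6.75) = 294.25
Signed area = Σ/2 = 147.125 (positive ⇒ counter-clockwise traversal).

147.125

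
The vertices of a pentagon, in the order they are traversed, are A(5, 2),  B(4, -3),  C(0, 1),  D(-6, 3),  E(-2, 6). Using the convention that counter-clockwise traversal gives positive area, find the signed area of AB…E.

-38.5

Apply the shoelace (surveyor's) formula: 2A = Σ (x_i·y_{i+1} − x_{i+1}·y_i), indices taken mod 5.
Σ = (-23) + (4) + (6) + (-30) + (-34) = -77
Signed area = Σ/2 = -38.5 (negative ⇒ clockwise traversal).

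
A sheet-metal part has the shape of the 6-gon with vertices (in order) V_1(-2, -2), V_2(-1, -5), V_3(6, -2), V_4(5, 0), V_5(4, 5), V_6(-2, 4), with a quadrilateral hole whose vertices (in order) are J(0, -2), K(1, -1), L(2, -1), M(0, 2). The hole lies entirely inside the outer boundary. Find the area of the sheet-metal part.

Outer boundary:
Apply Gauss's area formula: 2A = Σ (x_i·y_{i+1} − x_{i+1}·y_i), indices taken mod 6.
V_1→V_2: (-2)(-5) − (-1)(-2) = 8
V_2→V_3: (-1)(-2) − (6)(-5) = 32
V_3→V_4: (6)(0) − (5)(-2) = 10
V_4→V_5: (5)(5) − (4)(0) = 25
V_5→V_6: (4)(4) − (-2)(5) = 26
V_6→V_1: (-2)(-2) − (-2)(4) = 12
Σ = 113
Area = |Σ|/2 = 56.5.
Hole:
Σ = (2) + (1) + (4) + (0) = 7
Area = |Σ|/2 = 3.5.
Net area = 56.5 − 3.5 = 53.

53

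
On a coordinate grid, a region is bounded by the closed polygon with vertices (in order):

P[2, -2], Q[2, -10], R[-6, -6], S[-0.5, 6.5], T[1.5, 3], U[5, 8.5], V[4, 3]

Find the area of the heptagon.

88.25

Apply the surveyor's formula: 2A = Σ (x_i·y_{i+1} − x_{i+1}·y_i), indices taken mod 7.
Cross-terms: -16, -72, -42, -11.25, -2.25, -19, -14  ⇒  Σ = -176.5
Area = |Σ|/2 = 88.25.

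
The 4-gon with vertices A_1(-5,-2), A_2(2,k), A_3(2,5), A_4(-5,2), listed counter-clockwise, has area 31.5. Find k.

0

Write out the shoelace sum; only the two edges meeting at A_2 involve k:
2·Area = [((-5)·k − 2·(-2)) + (2·5 − 2·k)] + 49
       = -7·k + 63 = 63
⇒ k = 0.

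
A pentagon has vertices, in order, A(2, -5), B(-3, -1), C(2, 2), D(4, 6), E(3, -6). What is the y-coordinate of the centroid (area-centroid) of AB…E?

Apply the shoelace formula. First the cross-terms c_i = x_i·y_{i+1} − x_{i+1}·y_i:
  -17, -4, 4, -42, -3  ⇒  2A = -62, A = -31.
Then Σ (y_i + y_{i+1})·c_i = 163, so ȳ = 163 / (6·(-31)) = -163/186.

-163/186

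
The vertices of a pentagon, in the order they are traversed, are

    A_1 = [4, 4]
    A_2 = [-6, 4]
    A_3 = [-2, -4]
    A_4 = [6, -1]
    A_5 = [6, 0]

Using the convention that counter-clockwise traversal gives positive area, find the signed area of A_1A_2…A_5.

Cross-terms: 40, 32, 26, 6, 24  ⇒  Σ = 128
Signed area = Σ/2 = 64 (positive ⇒ counter-clockwise traversal).

64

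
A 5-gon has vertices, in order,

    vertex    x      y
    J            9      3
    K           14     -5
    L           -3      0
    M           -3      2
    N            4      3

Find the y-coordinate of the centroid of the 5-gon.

Apply the surveyor's formula. First the cross-terms c_i = x_i·y_{i+1} − x_{i+1}·y_i:
  -87, -15, -6, -17, -15  ⇒  2A = -140, A = -70.
Then Σ (y_i + y_{i+1})·c_i = 62, so ȳ = 62 / (6·(-70)) = -31/210.

-31/210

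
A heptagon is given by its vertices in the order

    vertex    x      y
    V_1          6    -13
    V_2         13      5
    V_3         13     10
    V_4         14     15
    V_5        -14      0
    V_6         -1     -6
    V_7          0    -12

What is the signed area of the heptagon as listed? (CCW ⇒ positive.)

Apply the shoelace formula: 2A = Σ (x_i·y_{i+1} − x_{i+1}·y_i), indices taken mod 7.
V_1→V_2: (6)(5) − (13)(-13) = 199
V_2→V_3: (13)(10) − (13)(5) = 65
V_3→V_4: (13)(15) − (14)(10) = 55
V_4→V_5: (14)(0) − (-14)(15) = 210
V_5→V_6: (-14)(-6) − (-1)(0) = 84
V_6→V_7: (-1)(-12) − (0)(-6) = 12
V_7→V_1: (0)(-13) − (6)(-12) = 72
Σ = 697
Signed area = Σ/2 = 348.5 (positive ⇒ counter-clockwise traversal).

348.5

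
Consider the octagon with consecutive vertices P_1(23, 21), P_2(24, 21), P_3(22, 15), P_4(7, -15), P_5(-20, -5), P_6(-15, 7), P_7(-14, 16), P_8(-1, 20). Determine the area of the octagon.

997.5

Cross-terms: -21, -102, -435, -335, -215, -142, -264, -481  ⇒  Σ = -1995
Area = |Σ|/2 = 997.5.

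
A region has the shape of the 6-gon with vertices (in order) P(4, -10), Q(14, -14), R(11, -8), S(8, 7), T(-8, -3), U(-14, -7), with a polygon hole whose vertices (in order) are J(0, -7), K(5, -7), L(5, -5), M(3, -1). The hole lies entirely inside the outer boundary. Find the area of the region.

223.5

Outer boundary:
Apply the surveyor's formula: 2A = Σ (x_i·y_{i+1} − x_{i+1}·y_i), indices taken mod 6.
Σ = (84) + (42) + (141) + (32) + (14) + (168) = 481
Area = |Σ|/2 = 240.5.
Hole:
Σ = (35) + (10) + (10) + (-21) = 34
Area = |Σ|/2 = 17.
Net area = 240.5 − 17 = 223.5.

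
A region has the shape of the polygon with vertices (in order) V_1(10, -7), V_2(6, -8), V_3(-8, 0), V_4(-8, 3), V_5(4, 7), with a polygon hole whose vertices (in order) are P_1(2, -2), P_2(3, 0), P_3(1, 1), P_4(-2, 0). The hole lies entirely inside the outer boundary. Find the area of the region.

Outer boundary:
Cross-terms: -38, -64, -24, -68, -98  ⇒  Σ = -292
Area = |Σ|/2 = 146.
Hole:
Apply the shoelace formula: 2A = Σ (x_i·y_{i+1} − x_{i+1}·y_i), indices taken mod 4.
Cross-terms: 6, 3, 2, 4  ⇒  Σ = 15
Area = |Σ|/2 = 7.5.
Net area = 146 − 7.5 = 138.5.

138.5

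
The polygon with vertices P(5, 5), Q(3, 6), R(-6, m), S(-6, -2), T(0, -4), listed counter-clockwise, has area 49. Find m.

The doubled signed area Σ (x_i y_{i+1} − x_{i+1} y_i) is linear in m.
With m=0 it equals 107; the coefficient of m is 9 (from the two edges through R).
So 9·m + 107 = 2·49 = 98 ⇒ m = -1.

-1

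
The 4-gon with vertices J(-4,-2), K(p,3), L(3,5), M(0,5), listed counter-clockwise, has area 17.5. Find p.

3

The doubled signed area Σ (x_i y_{i+1} − x_{i+1} y_i) is linear in p.
With p=0 it equals 14; the coefficient of p is 7 (from the two edges through K).
So 7·p + 14 = 2·17.5 = 35 ⇒ p = 3.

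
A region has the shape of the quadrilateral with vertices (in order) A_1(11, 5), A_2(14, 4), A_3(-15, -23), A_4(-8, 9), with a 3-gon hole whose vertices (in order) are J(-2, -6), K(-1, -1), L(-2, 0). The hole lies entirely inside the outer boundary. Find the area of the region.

370

Outer boundary:
Σ = (-26) + (-262) + (-319) + (-139) = -746
Area = |Σ|/2 = 373.
Hole:
Apply the shoelace (surveyor's) formula: 2A = Σ (x_i·y_{i+1} − x_{i+1}·y_i), indices taken mod 3.
Σ = (-4) + (-2) + (12) = 6
Area = |Σ|/2 = 3.
Net area = 373 − 3 = 370.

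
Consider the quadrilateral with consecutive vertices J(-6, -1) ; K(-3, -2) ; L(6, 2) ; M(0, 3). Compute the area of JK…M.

Apply the shoelace formula: 2A = Σ (x_i·y_{i+1} − x_{i+1}·y_i), indices taken mod 4.
J→K: (-6)(-2) − (-3)(-1) = 9
K→L: (-3)(2) − (6)(-2) = 6
L→M: (6)(3) − (0)(2) = 18
M→J: (0)(-1) − (-6)(3) = 18
Σ = 51
Area = |Σ|/2 = 25.5.

25.5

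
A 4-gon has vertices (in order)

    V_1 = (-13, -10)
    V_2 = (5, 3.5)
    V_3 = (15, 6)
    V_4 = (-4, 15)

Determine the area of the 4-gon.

233

Apply the shoelace (surveyor's) formula: 2A = Σ (x_i·y_{i+1} − x_{i+1}·y_i), indices taken mod 4.
Σ = (4.5) + (-22.5) + (249) + (235) = 466
Area = |Σ|/2 = 233.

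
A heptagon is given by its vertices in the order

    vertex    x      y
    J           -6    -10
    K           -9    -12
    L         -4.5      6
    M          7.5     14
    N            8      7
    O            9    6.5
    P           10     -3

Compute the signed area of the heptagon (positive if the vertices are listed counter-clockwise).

Cross-terms: -18, -108, -108, -59.5, -11, -92, -118  ⇒  Σ = -514.5
Signed area = Σ/2 = -257.25 (negative ⇒ clockwise traversal).

-257.25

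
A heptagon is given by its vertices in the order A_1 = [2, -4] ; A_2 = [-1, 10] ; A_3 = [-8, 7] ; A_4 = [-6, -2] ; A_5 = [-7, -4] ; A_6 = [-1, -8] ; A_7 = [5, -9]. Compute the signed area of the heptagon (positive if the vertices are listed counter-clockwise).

128

Σ = (16) + (73) + (58) + (10) + (52) + (49) + (-2) = 256
Signed area = Σ/2 = 128 (positive ⇒ counter-clockwise traversal).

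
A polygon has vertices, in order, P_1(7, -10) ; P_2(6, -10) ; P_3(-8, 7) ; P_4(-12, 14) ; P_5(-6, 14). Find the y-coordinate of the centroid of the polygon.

463/99

Apply Gauss's area formula. First the cross-terms c_i = x_i·y_{i+1} − x_{i+1}·y_i:
  -10, -38, -28, -84, -38  ⇒  2A = -198, A = -99.
Then Σ (y_i + y_{i+1})·c_i = -2778, so ȳ = -2778 / (6·(-99)) = 463/99.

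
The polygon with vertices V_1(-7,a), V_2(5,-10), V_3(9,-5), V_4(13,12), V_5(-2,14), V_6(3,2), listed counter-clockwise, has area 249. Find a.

The doubled signed area Σ (x_i y_{i+1} − x_{i+1} y_i) is linear in a.
With a=0 it equals 482; the coefficient of a is -2 (from the two edges through V_1).
So -2·a + 482 = 2·249 = 498 ⇒ a = -8.

-8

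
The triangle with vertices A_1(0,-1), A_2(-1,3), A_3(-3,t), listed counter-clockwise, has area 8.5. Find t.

-6

Write out the shoelace sum; only the two edges meeting at A_3 involve t:
2·Area = [((-1)·t − (-3)·3) + ((-3)·(-1) − 0·t)] + -1
       = -1·t + 11 = 17
⇒ t = -6.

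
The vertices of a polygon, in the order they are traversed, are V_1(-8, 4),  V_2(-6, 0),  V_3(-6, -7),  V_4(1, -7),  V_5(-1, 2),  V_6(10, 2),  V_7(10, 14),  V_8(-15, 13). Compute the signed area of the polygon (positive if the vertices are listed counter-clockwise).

Apply Gauss's area formula: 2A = Σ (x_i·y_{i+1} − x_{i+1}·y_i), indices taken mod 8.
Σ = (24) + (42) + (49) + (-5) + (-22) + (120) + (340) + (44) = 592
Signed area = Σ/2 = 296 (positive ⇒ counter-clockwise traversal).

296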